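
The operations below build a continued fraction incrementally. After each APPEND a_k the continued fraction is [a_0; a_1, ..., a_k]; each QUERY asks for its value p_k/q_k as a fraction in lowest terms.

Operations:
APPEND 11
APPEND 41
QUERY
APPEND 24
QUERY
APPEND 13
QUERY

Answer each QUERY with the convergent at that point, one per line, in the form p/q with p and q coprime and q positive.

452/41
10859/985
141619/12846

APPEND 11: p_0 = 11·1 + 0 = 11, q_0 = 11·0 + 1 = 1 → 11/1
APPEND 41: p_1 = 41·11 + 1 = 452, q_1 = 41·1 + 0 = 41 → 452/41
APPEND 24: p_2 = 24·452 + 11 = 10859, q_2 = 24·41 + 1 = 985 → 10859/985
APPEND 13: p_3 = 13·10859 + 452 = 141619, q_3 = 13·985 + 41 = 12846 → 141619/12846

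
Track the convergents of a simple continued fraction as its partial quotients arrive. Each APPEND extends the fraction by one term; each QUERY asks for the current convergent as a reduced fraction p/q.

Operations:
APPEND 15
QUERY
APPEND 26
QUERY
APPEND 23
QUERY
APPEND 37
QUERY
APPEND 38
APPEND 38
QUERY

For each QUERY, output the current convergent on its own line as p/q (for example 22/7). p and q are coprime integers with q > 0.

15/1
391/26
9008/599
333687/22189
482520019/32085867

APPEND 15: p_0 = 15·1 + 0 = 15, q_0 = 15·0 + 1 = 1 → 15/1
APPEND 26: p_1 = 26·15 + 1 = 391, q_1 = 26·1 + 0 = 26 → 391/26
APPEND 23: p_2 = 23·391 + 15 = 9008, q_2 = 23·26 + 1 = 599 → 9008/599
APPEND 37: p_3 = 37·9008 + 391 = 333687, q_3 = 37·599 + 26 = 22189 → 333687/22189
APPEND 38: p_4 = 38·333687 + 9008 = 12689114, q_4 = 38·22189 + 599 = 843781 → 12689114/843781
APPEND 38: p_5 = 38·12689114 + 333687 = 482520019, q_5 = 38·843781 + 22189 = 32085867 → 482520019/32085867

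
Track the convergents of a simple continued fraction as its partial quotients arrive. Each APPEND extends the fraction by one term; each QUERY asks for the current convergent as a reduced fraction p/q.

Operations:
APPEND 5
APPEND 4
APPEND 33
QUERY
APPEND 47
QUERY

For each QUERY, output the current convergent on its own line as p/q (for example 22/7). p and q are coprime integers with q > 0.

APPEND 5: p_0 = 5·1 + 0 = 5, q_0 = 5·0 + 1 = 1 → 5/1
APPEND 4: p_1 = 4·5 + 1 = 21, q_1 = 4·1 + 0 = 4 → 21/4
APPEND 33: p_2 = 33·21 + 5 = 698, q_2 = 33·4 + 1 = 133 → 698/133
APPEND 47: p_3 = 47·698 + 21 = 32827, q_3 = 47·133 + 4 = 6255 → 32827/6255

698/133
32827/6255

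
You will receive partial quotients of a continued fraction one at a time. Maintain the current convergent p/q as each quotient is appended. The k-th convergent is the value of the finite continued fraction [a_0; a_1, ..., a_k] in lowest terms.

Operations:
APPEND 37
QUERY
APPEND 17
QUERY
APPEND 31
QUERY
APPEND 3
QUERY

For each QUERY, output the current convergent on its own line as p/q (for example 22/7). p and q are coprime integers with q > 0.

37/1
630/17
19567/528
59331/1601

APPEND 37: p_0 = 37·1 + 0 = 37, q_0 = 37·0 + 1 = 1 → 37/1
APPEND 17: p_1 = 17·37 + 1 = 630, q_1 = 17·1 + 0 = 17 → 630/17
APPEND 31: p_2 = 31·630 + 37 = 19567, q_2 = 31·17 + 1 = 528 → 19567/528
APPEND 3: p_3 = 3·19567 + 630 = 59331, q_3 = 3·528 + 17 = 1601 → 59331/1601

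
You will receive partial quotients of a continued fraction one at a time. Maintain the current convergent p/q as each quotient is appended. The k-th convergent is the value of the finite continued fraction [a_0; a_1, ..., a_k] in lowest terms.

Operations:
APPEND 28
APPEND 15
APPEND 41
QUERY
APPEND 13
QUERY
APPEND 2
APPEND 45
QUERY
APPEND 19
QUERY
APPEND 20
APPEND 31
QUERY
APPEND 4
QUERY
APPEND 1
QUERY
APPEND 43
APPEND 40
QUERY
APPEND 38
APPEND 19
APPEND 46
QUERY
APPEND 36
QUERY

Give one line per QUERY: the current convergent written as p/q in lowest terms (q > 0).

17289/616
225178/8023
21269203/757813
404582502/14415109
251905079035/8975274892
1015733235383/36190159561
1267638314418/45165434453
2222234868528698/79177319076053
74040115840692465983/2638019031817170688
2667051901034309375825/95025967934883110847

APPEND 28: p_0 = 28·1 + 0 = 28, q_0 = 28·0 + 1 = 1 → 28/1
APPEND 15: p_1 = 15·28 + 1 = 421, q_1 = 15·1 + 0 = 15 → 421/15
APPEND 41: p_2 = 41·421 + 28 = 17289, q_2 = 41·15 + 1 = 616 → 17289/616
APPEND 13: p_3 = 13·17289 + 421 = 225178, q_3 = 13·616 + 15 = 8023 → 225178/8023
APPEND 2: p_4 = 2·225178 + 17289 = 467645, q_4 = 2·8023 + 616 = 16662 → 467645/16662
APPEND 45: p_5 = 45·467645 + 225178 = 21269203, q_5 = 45·16662 + 8023 = 757813 → 21269203/757813
APPEND 19: p_6 = 19·21269203 + 467645 = 404582502, q_6 = 19·757813 + 16662 = 14415109 → 404582502/14415109
APPEND 20: p_7 = 20·404582502 + 21269203 = 8112919243, q_7 = 20·14415109 + 757813 = 289059993 → 8112919243/289059993
APPEND 31: p_8 = 31·8112919243 + 404582502 = 251905079035, q_8 = 31·289059993 + 14415109 = 8975274892 → 251905079035/8975274892
APPEND 4: p_9 = 4·251905079035 + 8112919243 = 1015733235383, q_9 = 4·8975274892 + 289059993 = 36190159561 → 1015733235383/36190159561
APPEND 1: p_10 = 1·1015733235383 + 251905079035 = 1267638314418, q_10 = 1·36190159561 + 8975274892 = 45165434453 → 1267638314418/45165434453
APPEND 43: p_11 = 43·1267638314418 + 1015733235383 = 55524180755357, q_11 = 43·45165434453 + 36190159561 = 1978303841040 → 55524180755357/1978303841040
APPEND 40: p_12 = 40·55524180755357 + 1267638314418 = 2222234868528698, q_12 = 40·1978303841040 + 45165434453 = 79177319076053 → 2222234868528698/79177319076053
APPEND 38: p_13 = 38·2222234868528698 + 55524180755357 = 84500449184845881, q_13 = 38·79177319076053 + 1978303841040 = 3010716428731054 → 84500449184845881/3010716428731054
APPEND 19: p_14 = 19·84500449184845881 + 2222234868528698 = 1607730769380600437, q_14 = 19·3010716428731054 + 79177319076053 = 57282789464966079 → 1607730769380600437/57282789464966079
APPEND 46: p_15 = 46·1607730769380600437 + 84500449184845881 = 74040115840692465983, q_15 = 46·57282789464966079 + 3010716428731054 = 2638019031817170688 → 74040115840692465983/2638019031817170688
APPEND 36: p_16 = 36·74040115840692465983 + 1607730769380600437 = 2667051901034309375825, q_16 = 36·2638019031817170688 + 57282789464966079 = 95025967934883110847 → 2667051901034309375825/95025967934883110847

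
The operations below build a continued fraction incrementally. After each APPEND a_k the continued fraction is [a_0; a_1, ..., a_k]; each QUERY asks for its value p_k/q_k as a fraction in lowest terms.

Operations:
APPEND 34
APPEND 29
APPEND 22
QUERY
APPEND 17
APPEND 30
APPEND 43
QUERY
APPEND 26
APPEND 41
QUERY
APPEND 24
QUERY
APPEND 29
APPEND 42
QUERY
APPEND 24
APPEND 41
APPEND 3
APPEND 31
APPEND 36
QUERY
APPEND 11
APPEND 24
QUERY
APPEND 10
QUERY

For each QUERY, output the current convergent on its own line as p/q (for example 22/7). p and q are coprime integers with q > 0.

21748/639
479512737/14089049
512096946737/15046438642
12302805195688/361481170081
15018627605306626/441277496751703
50557705058500873670854/1485487097492400248253
13431467120677716296204686/394643528322204419735133
134872209099094630271319103/3962816868273073864829950

APPEND 34: p_0 = 34·1 + 0 = 34, q_0 = 34·0 + 1 = 1 → 34/1
APPEND 29: p_1 = 29·34 + 1 = 987, q_1 = 29·1 + 0 = 29 → 987/29
APPEND 22: p_2 = 22·987 + 34 = 21748, q_2 = 22·29 + 1 = 639 → 21748/639
APPEND 17: p_3 = 17·21748 + 987 = 370703, q_3 = 17·639 + 29 = 10892 → 370703/10892
APPEND 30: p_4 = 30·370703 + 21748 = 11142838, q_4 = 30·10892 + 639 = 327399 → 11142838/327399
APPEND 43: p_5 = 43·11142838 + 370703 = 479512737, q_5 = 43·327399 + 10892 = 14089049 → 479512737/14089049
APPEND 26: p_6 = 26·479512737 + 11142838 = 12478474000, q_6 = 26·14089049 + 327399 = 366642673 → 12478474000/366642673
APPEND 41: p_7 = 41·12478474000 + 479512737 = 512096946737, q_7 = 41·366642673 + 14089049 = 15046438642 → 512096946737/15046438642
APPEND 24: p_8 = 24·512096946737 + 12478474000 = 12302805195688, q_8 = 24·15046438642 + 366642673 = 361481170081 → 12302805195688/361481170081
APPEND 29: p_9 = 29·12302805195688 + 512096946737 = 357293447621689, q_9 = 29·361481170081 + 15046438642 = 10498000370991 → 357293447621689/10498000370991
APPEND 42: p_10 = 42·357293447621689 + 12302805195688 = 15018627605306626, q_10 = 42·10498000370991 + 361481170081 = 441277496751703 → 15018627605306626/441277496751703
APPEND 24: p_11 = 24·15018627605306626 + 357293447621689 = 360804355974980713, q_11 = 24·441277496751703 + 10498000370991 = 10601157922411863 → 360804355974980713/10601157922411863
APPEND 41: p_12 = 41·360804355974980713 + 15018627605306626 = 14807997222579515859, q_12 = 41·10601157922411863 + 441277496751703 = 435088752315638086 → 14807997222579515859/435088752315638086
APPEND 3: p_13 = 3·14807997222579515859 + 360804355974980713 = 44784796023713528290, q_13 = 3·435088752315638086 + 10601157922411863 = 1315867414869326121 → 44784796023713528290/1315867414869326121
APPEND 31: p_14 = 31·44784796023713528290 + 14807997222579515859 = 1403136673957698892849, q_14 = 31·1315867414869326121 + 435088752315638086 = 41226978613264747837 → 1403136673957698892849/41226978613264747837
APPEND 36: p_15 = 36·1403136673957698892849 + 44784796023713528290 = 50557705058500873670854, q_15 = 36·41226978613264747837 + 1315867414869326121 = 1485487097492400248253 → 50557705058500873670854/1485487097492400248253
APPEND 11: p_16 = 11·50557705058500873670854 + 1403136673957698892849 = 557537892317467309272243, q_16 = 11·1485487097492400248253 + 41226978613264747837 = 16381585051029667478620 → 557537892317467309272243/16381585051029667478620
APPEND 24: p_17 = 24·557537892317467309272243 + 50557705058500873670854 = 13431467120677716296204686, q_17 = 24·16381585051029667478620 + 1485487097492400248253 = 394643528322204419735133 → 13431467120677716296204686/394643528322204419735133
APPEND 10: p_18 = 10·13431467120677716296204686 + 557537892317467309272243 = 134872209099094630271319103, q_18 = 10·394643528322204419735133 + 16381585051029667478620 = 3962816868273073864829950 → 134872209099094630271319103/3962816868273073864829950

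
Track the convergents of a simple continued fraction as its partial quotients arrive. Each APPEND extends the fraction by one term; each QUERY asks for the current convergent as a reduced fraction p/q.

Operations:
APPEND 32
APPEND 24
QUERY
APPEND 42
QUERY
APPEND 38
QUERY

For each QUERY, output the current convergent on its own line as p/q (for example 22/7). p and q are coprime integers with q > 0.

APPEND 32: p_0 = 32·1 + 0 = 32, q_0 = 32·0 + 1 = 1 → 32/1
APPEND 24: p_1 = 24·32 + 1 = 769, q_1 = 24·1 + 0 = 24 → 769/24
APPEND 42: p_2 = 42·769 + 32 = 32330, q_2 = 42·24 + 1 = 1009 → 32330/1009
APPEND 38: p_3 = 38·32330 + 769 = 1229309, q_3 = 38·1009 + 24 = 38366 → 1229309/38366

769/24
32330/1009
1229309/38366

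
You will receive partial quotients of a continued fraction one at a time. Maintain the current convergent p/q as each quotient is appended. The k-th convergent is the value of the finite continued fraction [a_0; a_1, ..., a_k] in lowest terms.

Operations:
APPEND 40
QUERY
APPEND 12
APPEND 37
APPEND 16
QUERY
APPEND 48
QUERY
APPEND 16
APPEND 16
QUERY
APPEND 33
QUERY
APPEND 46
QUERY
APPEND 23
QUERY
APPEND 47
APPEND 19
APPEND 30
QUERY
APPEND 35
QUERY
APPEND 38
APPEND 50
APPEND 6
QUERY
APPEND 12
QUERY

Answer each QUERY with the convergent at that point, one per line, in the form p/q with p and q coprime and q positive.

40/1
285873/7132
13739741/342781
3535687405/88208829
116897806094/2916382985
5380834767729/134241826139
123876097463861/3090478384182
3331251567213926746/83108534830543163
116704652319480714695/2911564157339166054
1336570747865868690920126/33344955885573409814039
16260871081028117826014007/405678509516724199595272

APPEND 40: p_0 = 40·1 + 0 = 40, q_0 = 40·0 + 1 = 1 → 40/1
APPEND 12: p_1 = 12·40 + 1 = 481, q_1 = 12·1 + 0 = 12 → 481/12
APPEND 37: p_2 = 37·481 + 40 = 17837, q_2 = 37·12 + 1 = 445 → 17837/445
APPEND 16: p_3 = 16·17837 + 481 = 285873, q_3 = 16·445 + 12 = 7132 → 285873/7132
APPEND 48: p_4 = 48·285873 + 17837 = 13739741, q_4 = 48·7132 + 445 = 342781 → 13739741/342781
APPEND 16: p_5 = 16·13739741 + 285873 = 220121729, q_5 = 16·342781 + 7132 = 5491628 → 220121729/5491628
APPEND 16: p_6 = 16·220121729 + 13739741 = 3535687405, q_6 = 16·5491628 + 342781 = 88208829 → 3535687405/88208829
APPEND 33: p_7 = 33·3535687405 + 220121729 = 116897806094, q_7 = 33·88208829 + 5491628 = 2916382985 → 116897806094/2916382985
APPEND 46: p_8 = 46·116897806094 + 3535687405 = 5380834767729, q_8 = 46·2916382985 + 88208829 = 134241826139 → 5380834767729/134241826139
APPEND 23: p_9 = 23·5380834767729 + 116897806094 = 123876097463861, q_9 = 23·134241826139 + 2916382985 = 3090478384182 → 123876097463861/3090478384182
APPEND 47: p_10 = 47·123876097463861 + 5380834767729 = 5827557415569196, q_10 = 47·3090478384182 + 134241826139 = 145386725882693 → 5827557415569196/145386725882693
APPEND 19: p_11 = 19·5827557415569196 + 123876097463861 = 110847466993278585, q_11 = 19·145386725882693 + 3090478384182 = 2765438270155349 → 110847466993278585/2765438270155349
APPEND 30: p_12 = 30·110847466993278585 + 5827557415569196 = 3331251567213926746, q_12 = 30·2765438270155349 + 145386725882693 = 83108534830543163 → 3331251567213926746/83108534830543163
APPEND 35: p_13 = 35·3331251567213926746 + 110847466993278585 = 116704652319480714695, q_13 = 35·83108534830543163 + 2765438270155349 = 2911564157339166054 → 116704652319480714695/2911564157339166054
APPEND 38: p_14 = 38·116704652319480714695 + 3331251567213926746 = 4438108039707481085156, q_14 = 38·2911564157339166054 + 83108534830543163 = 110722546513718853215 → 4438108039707481085156/110722546513718853215
APPEND 50: p_15 = 50·4438108039707481085156 + 116704652319480714695 = 222022106637693534972495, q_15 = 50·110722546513718853215 + 2911564157339166054 = 5539038889843281826804 → 222022106637693534972495/5539038889843281826804
APPEND 6: p_16 = 6·222022106637693534972495 + 4438108039707481085156 = 1336570747865868690920126, q_16 = 6·5539038889843281826804 + 110722546513718853215 = 33344955885573409814039 → 1336570747865868690920126/33344955885573409814039
APPEND 12: p_17 = 12·1336570747865868690920126 + 222022106637693534972495 = 16260871081028117826014007, q_17 = 12·33344955885573409814039 + 5539038889843281826804 = 405678509516724199595272 → 16260871081028117826014007/405678509516724199595272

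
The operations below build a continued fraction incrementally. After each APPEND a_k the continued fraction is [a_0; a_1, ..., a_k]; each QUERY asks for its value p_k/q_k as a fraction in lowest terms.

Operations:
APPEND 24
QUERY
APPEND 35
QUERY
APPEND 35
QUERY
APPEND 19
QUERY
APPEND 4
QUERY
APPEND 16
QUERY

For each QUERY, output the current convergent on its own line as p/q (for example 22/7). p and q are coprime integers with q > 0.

APPEND 24: p_0 = 24·1 + 0 = 24, q_0 = 24·0 + 1 = 1 → 24/1
APPEND 35: p_1 = 35·24 + 1 = 841, q_1 = 35·1 + 0 = 35 → 841/35
APPEND 35: p_2 = 35·841 + 24 = 29459, q_2 = 35·35 + 1 = 1226 → 29459/1226
APPEND 19: p_3 = 19·29459 + 841 = 560562, q_3 = 19·1226 + 35 = 23329 → 560562/23329
APPEND 4: p_4 = 4·560562 + 29459 = 2271707, q_4 = 4·23329 + 1226 = 94542 → 2271707/94542
APPEND 16: p_5 = 16·2271707 + 560562 = 36907874, q_5 = 16·94542 + 23329 = 1536001 → 36907874/1536001

24/1
841/35
29459/1226
560562/23329
2271707/94542
36907874/1536001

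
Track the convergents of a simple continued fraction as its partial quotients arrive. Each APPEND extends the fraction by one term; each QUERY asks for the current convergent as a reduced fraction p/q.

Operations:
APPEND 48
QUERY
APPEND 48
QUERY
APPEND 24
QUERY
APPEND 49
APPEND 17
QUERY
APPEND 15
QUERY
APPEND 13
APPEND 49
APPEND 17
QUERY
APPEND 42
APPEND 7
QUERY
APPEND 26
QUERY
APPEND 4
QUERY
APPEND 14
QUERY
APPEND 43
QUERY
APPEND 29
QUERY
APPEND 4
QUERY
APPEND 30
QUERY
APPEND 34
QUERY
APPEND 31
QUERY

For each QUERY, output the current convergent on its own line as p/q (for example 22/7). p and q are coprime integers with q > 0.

48/1
2305/48
55368/1153
46216097/962418
695956792/14492815
7595939029226/158180134697
2243926008776013/46728194756779
58661551952425879/1221585922907980
236890133818479529/4933071886388699
3375123425411139285/70284592332349766
145367197426497468784/3027170542177428637
4219023848793837734021/87858230315477780239
17021462592601848404868/354460091804088549593
514862901626849289880061/10721660984438134268029
17522360117905477704326942/364890933562700653662579
543708026556696658124015263/11322340601428158397807978

APPEND 48: p_0 = 48·1 + 0 = 48, q_0 = 48·0 + 1 = 1 → 48/1
APPEND 48: p_1 = 48·48 + 1 = 2305, q_1 = 48·1 + 0 = 48 → 2305/48
APPEND 24: p_2 = 24·2305 + 48 = 55368, q_2 = 24·48 + 1 = 1153 → 55368/1153
APPEND 49: p_3 = 49·55368 + 2305 = 2715337, q_3 = 49·1153 + 48 = 56545 → 2715337/56545
APPEND 17: p_4 = 17·2715337 + 55368 = 46216097, q_4 = 17·56545 + 1153 = 962418 → 46216097/962418
APPEND 15: p_5 = 15·46216097 + 2715337 = 695956792, q_5 = 15·962418 + 56545 = 14492815 → 695956792/14492815
APPEND 13: p_6 = 13·695956792 + 46216097 = 9093654393, q_6 = 13·14492815 + 962418 = 189369013 → 9093654393/189369013
APPEND 49: p_7 = 49·9093654393 + 695956792 = 446285022049, q_7 = 49·189369013 + 14492815 = 9293574452 → 446285022049/9293574452
APPEND 17: p_8 = 17·446285022049 + 9093654393 = 7595939029226, q_8 = 17·9293574452 + 189369013 = 158180134697 → 7595939029226/158180134697
APPEND 42: p_9 = 42·7595939029226 + 446285022049 = 319475724249541, q_9 = 42·158180134697 + 9293574452 = 6652859231726 → 319475724249541/6652859231726
APPEND 7: p_10 = 7·319475724249541 + 7595939029226 = 2243926008776013, q_10 = 7·6652859231726 + 158180134697 = 46728194756779 → 2243926008776013/46728194756779
APPEND 26: p_11 = 26·2243926008776013 + 319475724249541 = 58661551952425879, q_11 = 26·46728194756779 + 6652859231726 = 1221585922907980 → 58661551952425879/1221585922907980
APPEND 4: p_12 = 4·58661551952425879 + 2243926008776013 = 236890133818479529, q_12 = 4·1221585922907980 + 46728194756779 = 4933071886388699 → 236890133818479529/4933071886388699
APPEND 14: p_13 = 14·236890133818479529 + 58661551952425879 = 3375123425411139285, q_13 = 14·4933071886388699 + 1221585922907980 = 70284592332349766 → 3375123425411139285/70284592332349766
APPEND 43: p_14 = 43·3375123425411139285 + 236890133818479529 = 145367197426497468784, q_14 = 43·70284592332349766 + 4933071886388699 = 3027170542177428637 → 145367197426497468784/3027170542177428637
APPEND 29: p_15 = 29·145367197426497468784 + 3375123425411139285 = 4219023848793837734021, q_15 = 29·3027170542177428637 + 70284592332349766 = 87858230315477780239 → 4219023848793837734021/87858230315477780239
APPEND 4: p_16 = 4·4219023848793837734021 + 145367197426497468784 = 17021462592601848404868, q_16 = 4·87858230315477780239 + 3027170542177428637 = 354460091804088549593 → 17021462592601848404868/354460091804088549593
APPEND 30: p_17 = 30·17021462592601848404868 + 4219023848793837734021 = 514862901626849289880061, q_17 = 30·354460091804088549593 + 87858230315477780239 = 10721660984438134268029 → 514862901626849289880061/10721660984438134268029
APPEND 34: p_18 = 34·514862901626849289880061 + 17021462592601848404868 = 17522360117905477704326942, q_18 = 34·10721660984438134268029 + 354460091804088549593 = 364890933562700653662579 → 17522360117905477704326942/364890933562700653662579
APPEND 31: p_19 = 31·17522360117905477704326942 + 514862901626849289880061 = 543708026556696658124015263, q_19 = 31·364890933562700653662579 + 10721660984438134268029 = 11322340601428158397807978 → 543708026556696658124015263/11322340601428158397807978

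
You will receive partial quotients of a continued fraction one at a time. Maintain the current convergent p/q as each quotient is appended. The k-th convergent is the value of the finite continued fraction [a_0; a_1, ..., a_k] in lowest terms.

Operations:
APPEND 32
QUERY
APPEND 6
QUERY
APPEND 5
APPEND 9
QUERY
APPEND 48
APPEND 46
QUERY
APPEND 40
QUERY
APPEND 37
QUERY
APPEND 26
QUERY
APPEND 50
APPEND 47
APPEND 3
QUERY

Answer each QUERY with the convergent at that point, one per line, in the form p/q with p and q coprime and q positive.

32/1
193/6
9166/285
20293556/630991
812183205/25253351
30071072141/935004978
782660058871/24335382779
5563504490404735/172986994586113

APPEND 32: p_0 = 32·1 + 0 = 32, q_0 = 32·0 + 1 = 1 → 32/1
APPEND 6: p_1 = 6·32 + 1 = 193, q_1 = 6·1 + 0 = 6 → 193/6
APPEND 5: p_2 = 5·193 + 32 = 997, q_2 = 5·6 + 1 = 31 → 997/31
APPEND 9: p_3 = 9·997 + 193 = 9166, q_3 = 9·31 + 6 = 285 → 9166/285
APPEND 48: p_4 = 48·9166 + 997 = 440965, q_4 = 48·285 + 31 = 13711 → 440965/13711
APPEND 46: p_5 = 46·440965 + 9166 = 20293556, q_5 = 46·13711 + 285 = 630991 → 20293556/630991
APPEND 40: p_6 = 40·20293556 + 440965 = 812183205, q_6 = 40·630991 + 13711 = 25253351 → 812183205/25253351
APPEND 37: p_7 = 37·812183205 + 20293556 = 30071072141, q_7 = 37·25253351 + 630991 = 935004978 → 30071072141/935004978
APPEND 26: p_8 = 26·30071072141 + 812183205 = 782660058871, q_8 = 26·935004978 + 25253351 = 24335382779 → 782660058871/24335382779
APPEND 50: p_9 = 50·782660058871 + 30071072141 = 39163074015691, q_9 = 50·24335382779 + 935004978 = 1217704143928 → 39163074015691/1217704143928
APPEND 47: p_10 = 47·39163074015691 + 782660058871 = 1841447138796348, q_10 = 47·1217704143928 + 24335382779 = 57256430147395 → 1841447138796348/57256430147395
APPEND 3: p_11 = 3·1841447138796348 + 39163074015691 = 5563504490404735, q_11 = 3·57256430147395 + 1217704143928 = 172986994586113 → 5563504490404735/172986994586113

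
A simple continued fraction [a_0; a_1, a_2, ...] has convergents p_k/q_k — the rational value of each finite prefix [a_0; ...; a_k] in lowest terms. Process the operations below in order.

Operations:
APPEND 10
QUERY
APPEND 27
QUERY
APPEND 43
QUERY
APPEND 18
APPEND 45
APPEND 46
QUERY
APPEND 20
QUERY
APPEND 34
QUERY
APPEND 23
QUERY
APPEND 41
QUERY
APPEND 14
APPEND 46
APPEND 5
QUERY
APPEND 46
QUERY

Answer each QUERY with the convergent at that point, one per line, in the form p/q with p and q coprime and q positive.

10/1
271/27
11663/1162
435871053/43426405
8726891948/869471697
297150197285/29605464103
6843181429503/681795146066
280867588806908/27983206452809
911310895055790205/90795100379389597
42101775553692562228/4194655148190702303

APPEND 10: p_0 = 10·1 + 0 = 10, q_0 = 10·0 + 1 = 1 → 10/1
APPEND 27: p_1 = 27·10 + 1 = 271, q_1 = 27·1 + 0 = 27 → 271/27
APPEND 43: p_2 = 43·271 + 10 = 11663, q_2 = 43·27 + 1 = 1162 → 11663/1162
APPEND 18: p_3 = 18·11663 + 271 = 210205, q_3 = 18·1162 + 27 = 20943 → 210205/20943
APPEND 45: p_4 = 45·210205 + 11663 = 9470888, q_4 = 45·20943 + 1162 = 943597 → 9470888/943597
APPEND 46: p_5 = 46·9470888 + 210205 = 435871053, q_5 = 46·943597 + 20943 = 43426405 → 435871053/43426405
APPEND 20: p_6 = 20·435871053 + 9470888 = 8726891948, q_6 = 20·43426405 + 943597 = 869471697 → 8726891948/869471697
APPEND 34: p_7 = 34·8726891948 + 435871053 = 297150197285, q_7 = 34·869471697 + 43426405 = 29605464103 → 297150197285/29605464103
APPEND 23: p_8 = 23·297150197285 + 8726891948 = 6843181429503, q_8 = 23·29605464103 + 869471697 = 681795146066 → 6843181429503/681795146066
APPEND 41: p_9 = 41·6843181429503 + 297150197285 = 280867588806908, q_9 = 41·681795146066 + 29605464103 = 27983206452809 → 280867588806908/27983206452809
APPEND 14: p_10 = 14·280867588806908 + 6843181429503 = 3938989424726215, q_10 = 14·27983206452809 + 681795146066 = 392446685485392 → 3938989424726215/392446685485392
APPEND 46: p_11 = 46·3938989424726215 + 280867588806908 = 181474381126212798, q_11 = 46·392446685485392 + 27983206452809 = 18080530738780841 → 181474381126212798/18080530738780841
APPEND 5: p_12 = 5·181474381126212798 + 3938989424726215 = 911310895055790205, q_12 = 5·18080530738780841 + 392446685485392 = 90795100379389597 → 911310895055790205/90795100379389597
APPEND 46: p_13 = 46·911310895055790205 + 181474381126212798 = 42101775553692562228, q_13 = 46·90795100379389597 + 18080530738780841 = 4194655148190702303 → 42101775553692562228/4194655148190702303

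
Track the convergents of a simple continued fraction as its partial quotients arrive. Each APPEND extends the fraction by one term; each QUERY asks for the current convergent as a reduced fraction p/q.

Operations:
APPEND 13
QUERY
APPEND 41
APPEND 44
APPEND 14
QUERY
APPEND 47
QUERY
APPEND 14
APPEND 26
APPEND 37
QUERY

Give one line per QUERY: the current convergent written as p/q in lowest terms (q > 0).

APPEND 13: p_0 = 13·1 + 0 = 13, q_0 = 13·0 + 1 = 1 → 13/1
APPEND 41: p_1 = 41·13 + 1 = 534, q_1 = 41·1 + 0 = 41 → 534/41
APPEND 44: p_2 = 44·534 + 13 = 23509, q_2 = 44·41 + 1 = 1805 → 23509/1805
APPEND 14: p_3 = 14·23509 + 534 = 329660, q_3 = 14·1805 + 41 = 25311 → 329660/25311
APPEND 47: p_4 = 47·329660 + 23509 = 15517529, q_4 = 47·25311 + 1805 = 1191422 → 15517529/1191422
APPEND 14: p_5 = 14·15517529 + 329660 = 217575066, q_5 = 14·1191422 + 25311 = 16705219 → 217575066/16705219
APPEND 26: p_6 = 26·217575066 + 15517529 = 5672469245, q_6 = 26·16705219 + 1191422 = 435527116 → 5672469245/435527116
APPEND 37: p_7 = 37·5672469245 + 217575066 = 210098937131, q_7 = 37·435527116 + 16705219 = 16131208511 → 210098937131/16131208511

13/1
329660/25311
15517529/1191422
210098937131/16131208511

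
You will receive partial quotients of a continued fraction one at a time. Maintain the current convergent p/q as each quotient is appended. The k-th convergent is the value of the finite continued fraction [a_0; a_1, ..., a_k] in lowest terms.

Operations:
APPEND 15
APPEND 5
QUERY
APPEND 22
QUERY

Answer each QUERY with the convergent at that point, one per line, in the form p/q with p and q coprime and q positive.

APPEND 15: p_0 = 15·1 + 0 = 15, q_0 = 15·0 + 1 = 1 → 15/1
APPEND 5: p_1 = 5·15 + 1 = 76, q_1 = 5·1 + 0 = 5 → 76/5
APPEND 22: p_2 = 22·76 + 15 = 1687, q_2 = 22·5 + 1 = 111 → 1687/111

76/5
1687/111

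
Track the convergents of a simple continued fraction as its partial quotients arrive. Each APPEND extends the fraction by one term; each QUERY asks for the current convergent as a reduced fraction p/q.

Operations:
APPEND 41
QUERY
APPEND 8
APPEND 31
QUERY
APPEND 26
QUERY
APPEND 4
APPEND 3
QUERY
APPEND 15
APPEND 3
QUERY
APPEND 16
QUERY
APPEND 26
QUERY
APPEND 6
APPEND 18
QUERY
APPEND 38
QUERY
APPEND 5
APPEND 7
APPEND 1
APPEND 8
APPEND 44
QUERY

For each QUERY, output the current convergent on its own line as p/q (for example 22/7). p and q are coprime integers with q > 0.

41/1
10240/249
266569/6482
3496117/85013
164050930/3989129
2678333151/65127436
69800712856/1697302465
7656487698022/186178262533
291368015135123/7085022918480
4702476338494874915/114347323320286716

APPEND 41: p_0 = 41·1 + 0 = 41, q_0 = 41·0 + 1 = 1 → 41/1
APPEND 8: p_1 = 8·41 + 1 = 329, q_1 = 8·1 + 0 = 8 → 329/8
APPEND 31: p_2 = 31·329 + 41 = 10240, q_2 = 31·8 + 1 = 249 → 10240/249
APPEND 26: p_3 = 26·10240 + 329 = 266569, q_3 = 26·249 + 8 = 6482 → 266569/6482
APPEND 4: p_4 = 4·266569 + 10240 = 1076516, q_4 = 4·6482 + 249 = 26177 → 1076516/26177
APPEND 3: p_5 = 3·1076516 + 266569 = 3496117, q_5 = 3·26177 + 6482 = 85013 → 3496117/85013
APPEND 15: p_6 = 15·3496117 + 1076516 = 53518271, q_6 = 15·85013 + 26177 = 1301372 → 53518271/1301372
APPEND 3: p_7 = 3·53518271 + 3496117 = 164050930, q_7 = 3·1301372 + 85013 = 3989129 → 164050930/3989129
APPEND 16: p_8 = 16·164050930 + 53518271 = 2678333151, q_8 = 16·3989129 + 1301372 = 65127436 → 2678333151/65127436
APPEND 26: p_9 = 26·2678333151 + 164050930 = 69800712856, q_9 = 26·65127436 + 3989129 = 1697302465 → 69800712856/1697302465
APPEND 6: p_10 = 6·69800712856 + 2678333151 = 421482610287, q_10 = 6·1697302465 + 65127436 = 10248942226 → 421482610287/10248942226
APPEND 18: p_11 = 18·421482610287 + 69800712856 = 7656487698022, q_11 = 18·10248942226 + 1697302465 = 186178262533 → 7656487698022/186178262533
APPEND 38: p_12 = 38·7656487698022 + 421482610287 = 291368015135123, q_12 = 38·186178262533 + 10248942226 = 7085022918480 → 291368015135123/7085022918480
APPEND 5: p_13 = 5·291368015135123 + 7656487698022 = 1464496563373637, q_13 = 5·7085022918480 + 186178262533 = 35611292854933 → 1464496563373637/35611292854933
APPEND 7: p_14 = 7·1464496563373637 + 291368015135123 = 10542843958750582, q_14 = 7·35611292854933 + 7085022918480 = 256364072903011 → 10542843958750582/256364072903011
APPEND 1: p_15 = 1·10542843958750582 + 1464496563373637 = 12007340522124219, q_15 = 1·256364072903011 + 35611292854933 = 291975365757944 → 12007340522124219/291975365757944
APPEND 8: p_16 = 8·12007340522124219 + 10542843958750582 = 106601568135744334, q_16 = 8·291975365757944 + 256364072903011 = 2592166998966563 → 106601568135744334/2592166998966563
APPEND 44: p_17 = 44·106601568135744334 + 12007340522124219 = 4702476338494874915, q_17 = 44·2592166998966563 + 291975365757944 = 114347323320286716 → 4702476338494874915/114347323320286716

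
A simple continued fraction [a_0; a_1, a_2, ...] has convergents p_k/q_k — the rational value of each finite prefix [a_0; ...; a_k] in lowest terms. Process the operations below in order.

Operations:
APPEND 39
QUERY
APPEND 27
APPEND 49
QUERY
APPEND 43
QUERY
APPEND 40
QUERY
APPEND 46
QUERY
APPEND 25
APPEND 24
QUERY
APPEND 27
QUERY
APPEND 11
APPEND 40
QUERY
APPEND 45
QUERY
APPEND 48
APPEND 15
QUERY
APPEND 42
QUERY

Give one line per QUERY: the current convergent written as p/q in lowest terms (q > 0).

APPEND 39: p_0 = 39·1 + 0 = 39, q_0 = 39·0 + 1 = 1 → 39/1
APPEND 27: p_1 = 27·39 + 1 = 1054, q_1 = 27·1 + 0 = 27 → 1054/27
APPEND 49: p_2 = 49·1054 + 39 = 51685, q_2 = 49·27 + 1 = 1324 → 51685/1324
APPEND 43: p_3 = 43·51685 + 1054 = 2223509, q_3 = 43·1324 + 27 = 56959 → 2223509/56959
APPEND 40: p_4 = 40·2223509 + 51685 = 88992045, q_4 = 40·56959 + 1324 = 2279684 → 88992045/2279684
APPEND 46: p_5 = 46·88992045 + 2223509 = 4095857579, q_5 = 46·2279684 + 56959 = 104922423 → 4095857579/104922423
APPEND 25: p_6 = 25·4095857579 + 88992045 = 102485431520, q_6 = 25·104922423 + 2279684 = 2625340259 → 102485431520/2625340259
APPEND 24: p_7 = 24·102485431520 + 4095857579 = 2463746214059, q_7 = 24·2625340259 + 104922423 = 63113088639 → 2463746214059/63113088639
APPEND 27: p_8 = 27·2463746214059 + 102485431520 = 66623633211113, q_8 = 27·63113088639 + 2625340259 = 1706678733512 → 66623633211113/1706678733512
APPEND 11: p_9 = 11·66623633211113 + 2463746214059 = 735323711536302, q_9 = 11·1706678733512 + 63113088639 = 18836579157271 → 735323711536302/18836579157271
APPEND 40: p_10 = 40·735323711536302 + 66623633211113 = 29479572094663193, q_10 = 40·18836579157271 + 1706678733512 = 755169845024352 → 29479572094663193/755169845024352
APPEND 45: p_11 = 45·29479572094663193 + 735323711536302 = 1327316067971379987, q_11 = 45·755169845024352 + 18836579157271 = 34001479605253111 → 1327316067971379987/34001479605253111
APPEND 48: p_12 = 48·1327316067971379987 + 29479572094663193 = 63740650834720902569, q_12 = 48·34001479605253111 + 755169845024352 = 1632826190897173680 → 63740650834720902569/1632826190897173680
APPEND 15: p_13 = 15·63740650834720902569 + 1327316067971379987 = 957437078588784918522, q_13 = 15·1632826190897173680 + 34001479605253111 = 24526394343062858311 → 957437078588784918522/24526394343062858311
APPEND 42: p_14 = 42·957437078588784918522 + 63740650834720902569 = 40276097951563687480493, q_14 = 42·24526394343062858311 + 1632826190897173680 = 1031741388599537222742 → 40276097951563687480493/1031741388599537222742

39/1
51685/1324
2223509/56959
88992045/2279684
4095857579/104922423
2463746214059/63113088639
66623633211113/1706678733512
29479572094663193/755169845024352
1327316067971379987/34001479605253111
957437078588784918522/24526394343062858311
40276097951563687480493/1031741388599537222742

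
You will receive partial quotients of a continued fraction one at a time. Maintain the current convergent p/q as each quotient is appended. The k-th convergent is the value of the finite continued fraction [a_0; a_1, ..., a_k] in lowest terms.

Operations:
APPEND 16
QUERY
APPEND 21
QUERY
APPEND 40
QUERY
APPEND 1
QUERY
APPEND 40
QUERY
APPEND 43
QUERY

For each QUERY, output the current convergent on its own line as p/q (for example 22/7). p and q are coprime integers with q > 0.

16/1
337/21
13496/841
13833/862
566816/35321
24386921/1519665

APPEND 16: p_0 = 16·1 + 0 = 16, q_0 = 16·0 + 1 = 1 → 16/1
APPEND 21: p_1 = 21·16 + 1 = 337, q_1 = 21·1 + 0 = 21 → 337/21
APPEND 40: p_2 = 40·337 + 16 = 13496, q_2 = 40·21 + 1 = 841 → 13496/841
APPEND 1: p_3 = 1·13496 + 337 = 13833, q_3 = 1·841 + 21 = 862 → 13833/862
APPEND 40: p_4 = 40·13833 + 13496 = 566816, q_4 = 40·862 + 841 = 35321 → 566816/35321
APPEND 43: p_5 = 43·566816 + 13833 = 24386921, q_5 = 43·35321 + 862 = 1519665 → 24386921/1519665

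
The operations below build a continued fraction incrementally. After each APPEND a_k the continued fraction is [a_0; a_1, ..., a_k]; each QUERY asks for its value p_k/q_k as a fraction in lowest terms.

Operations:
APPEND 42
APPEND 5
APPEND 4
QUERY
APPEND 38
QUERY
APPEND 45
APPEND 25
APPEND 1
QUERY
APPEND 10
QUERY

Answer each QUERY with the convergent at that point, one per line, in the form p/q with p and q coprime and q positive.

APPEND 42: p_0 = 42·1 + 0 = 42, q_0 = 42·0 + 1 = 1 → 42/1
APPEND 5: p_1 = 5·42 + 1 = 211, q_1 = 5·1 + 0 = 5 → 211/5
APPEND 4: p_2 = 4·211 + 42 = 886, q_2 = 4·5 + 1 = 21 → 886/21
APPEND 38: p_3 = 38·886 + 211 = 33879, q_3 = 38·21 + 5 = 803 → 33879/803
APPEND 45: p_4 = 45·33879 + 886 = 1525441, q_4 = 45·803 + 21 = 36156 → 1525441/36156
APPEND 25: p_5 = 25·1525441 + 33879 = 38169904, q_5 = 25·36156 + 803 = 904703 → 38169904/904703
APPEND 1: p_6 = 1·38169904 + 1525441 = 39695345, q_6 = 1·904703 + 36156 = 940859 → 39695345/940859
APPEND 10: p_7 = 10·39695345 + 38169904 = 435123354, q_7 = 10·940859 + 904703 = 10313293 → 435123354/10313293

886/21
33879/803
39695345/940859
435123354/10313293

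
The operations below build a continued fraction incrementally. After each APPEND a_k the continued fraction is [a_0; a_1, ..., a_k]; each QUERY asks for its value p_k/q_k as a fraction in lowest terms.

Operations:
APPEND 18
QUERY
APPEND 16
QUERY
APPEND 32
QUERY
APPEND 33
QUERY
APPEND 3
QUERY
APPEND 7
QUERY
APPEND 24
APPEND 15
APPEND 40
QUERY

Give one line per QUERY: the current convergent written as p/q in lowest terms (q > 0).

APPEND 18: p_0 = 18·1 + 0 = 18, q_0 = 18·0 + 1 = 1 → 18/1
APPEND 16: p_1 = 16·18 + 1 = 289, q_1 = 16·1 + 0 = 16 → 289/16
APPEND 32: p_2 = 32·289 + 18 = 9266, q_2 = 32·16 + 1 = 513 → 9266/513
APPEND 33: p_3 = 33·9266 + 289 = 306067, q_3 = 33·513 + 16 = 16945 → 306067/16945
APPEND 3: p_4 = 3·306067 + 9266 = 927467, q_4 = 3·16945 + 513 = 51348 → 927467/51348
APPEND 7: p_5 = 7·927467 + 306067 = 6798336, q_5 = 7·51348 + 16945 = 376381 → 6798336/376381
APPEND 24: p_6 = 24·6798336 + 927467 = 164087531, q_6 = 24·376381 + 51348 = 9084492 → 164087531/9084492
APPEND 15: p_7 = 15·164087531 + 6798336 = 2468111301, q_7 = 15·9084492 + 376381 = 136643761 → 2468111301/136643761
APPEND 40: p_8 = 40·2468111301 + 164087531 = 98888539571, q_8 = 40·136643761 + 9084492 = 5474834932 → 98888539571/5474834932

18/1
289/16
9266/513
306067/16945
927467/51348
6798336/376381
98888539571/5474834932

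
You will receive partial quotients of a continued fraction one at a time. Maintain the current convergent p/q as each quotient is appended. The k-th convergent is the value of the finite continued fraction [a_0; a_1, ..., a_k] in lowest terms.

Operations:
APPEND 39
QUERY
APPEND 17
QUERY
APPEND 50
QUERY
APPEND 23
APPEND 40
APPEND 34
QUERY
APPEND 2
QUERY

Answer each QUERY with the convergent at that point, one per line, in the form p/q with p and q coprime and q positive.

39/1
664/17
33239/851
1042514247/26690924
2115668173/54166299

APPEND 39: p_0 = 39·1 + 0 = 39, q_0 = 39·0 + 1 = 1 → 39/1
APPEND 17: p_1 = 17·39 + 1 = 664, q_1 = 17·1 + 0 = 17 → 664/17
APPEND 50: p_2 = 50·664 + 39 = 33239, q_2 = 50·17 + 1 = 851 → 33239/851
APPEND 23: p_3 = 23·33239 + 664 = 765161, q_3 = 23·851 + 17 = 19590 → 765161/19590
APPEND 40: p_4 = 40·765161 + 33239 = 30639679, q_4 = 40·19590 + 851 = 784451 → 30639679/784451
APPEND 34: p_5 = 34·30639679 + 765161 = 1042514247, q_5 = 34·784451 + 19590 = 26690924 → 1042514247/26690924
APPEND 2: p_6 = 2·1042514247 + 30639679 = 2115668173, q_6 = 2·26690924 + 784451 = 54166299 → 2115668173/54166299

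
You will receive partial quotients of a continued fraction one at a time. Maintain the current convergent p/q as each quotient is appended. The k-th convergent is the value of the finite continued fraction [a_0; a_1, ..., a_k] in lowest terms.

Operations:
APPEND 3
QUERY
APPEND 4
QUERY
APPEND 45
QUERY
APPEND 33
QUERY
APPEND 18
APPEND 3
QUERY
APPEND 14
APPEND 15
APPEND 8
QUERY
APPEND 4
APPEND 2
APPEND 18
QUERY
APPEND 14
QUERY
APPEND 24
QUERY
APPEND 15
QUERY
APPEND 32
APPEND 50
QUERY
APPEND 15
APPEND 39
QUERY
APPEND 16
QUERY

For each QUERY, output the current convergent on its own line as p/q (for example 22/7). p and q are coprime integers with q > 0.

APPEND 3: p_0 = 3·1 + 0 = 3, q_0 = 3·0 + 1 = 1 → 3/1
APPEND 4: p_1 = 4·3 + 1 = 13, q_1 = 4·1 + 0 = 4 → 13/4
APPEND 45: p_2 = 45·13 + 3 = 588, q_2 = 45·4 + 1 = 181 → 588/181
APPEND 33: p_3 = 33·588 + 13 = 19417, q_3 = 33·181 + 4 = 5977 → 19417/5977
APPEND 18: p_4 = 18·19417 + 588 = 350094, q_4 = 18·5977 + 181 = 107767 → 350094/107767
APPEND 3: p_5 = 3·350094 + 19417 = 1069699, q_5 = 3·107767 + 5977 = 329278 → 1069699/329278
APPEND 14: p_6 = 14·1069699 + 350094 = 15325880, q_6 = 14·329278 + 107767 = 4717659 → 15325880/4717659
APPEND 15: p_7 = 15·15325880 + 1069699 = 230957899, q_7 = 15·4717659 + 329278 = 71094163 → 230957899/71094163
APPEND 8: p_8 = 8·230957899 + 15325880 = 1862989072, q_8 = 8·71094163 + 4717659 = 573470963 → 1862989072/573470963
APPEND 4: p_9 = 4·1862989072 + 230957899 = 7682914187, q_9 = 4·573470963 + 71094163 = 2364978015 → 7682914187/2364978015
APPEND 2: p_10 = 2·7682914187 + 1862989072 = 17228817446, q_10 = 2·2364978015 + 573470963 = 5303426993 → 17228817446/5303426993
APPEND 18: p_11 = 18·17228817446 + 7682914187 = 317801628215, q_11 = 18·5303426993 + 2364978015 = 97826663889 → 317801628215/97826663889
APPEND 14: p_12 = 14·317801628215 + 17228817446 = 4466451612456, q_12 = 14·97826663889 + 5303426993 = 1374876721439 → 4466451612456/1374876721439
APPEND 24: p_13 = 24·4466451612456 + 317801628215 = 107512640327159, q_13 = 24·1374876721439 + 97826663889 = 33094867978425 → 107512640327159/33094867978425
APPEND 15: p_14 = 15·107512640327159 + 4466451612456 = 1617156056519841, q_14 = 15·33094867978425 + 1374876721439 = 497797896397814 → 1617156056519841/497797896397814
APPEND 32: p_15 = 32·1617156056519841 + 107512640327159 = 51856506448962071, q_15 = 32·497797896397814 + 33094867978425 = 15962627552708473 → 51856506448962071/15962627552708473
APPEND 50: p_16 = 50·51856506448962071 + 1617156056519841 = 2594442478504623391, q_16 = 50·15962627552708473 + 497797896397814 = 798629175531821464 → 2594442478504623391/798629175531821464
APPEND 15: p_17 = 15·2594442478504623391 + 51856506448962071 = 38968493684018312936, q_17 = 15·798629175531821464 + 15962627552708473 = 11995400260530030433 → 38968493684018312936/11995400260530030433
APPEND 39: p_18 = 39·38968493684018312936 + 2594442478504623391 = 1522365696155218827895, q_18 = 39·11995400260530030433 + 798629175531821464 = 468619239336203008351 → 1522365696155218827895/468619239336203008351
APPEND 16: p_19 = 16·1522365696155218827895 + 38968493684018312936 = 24396819632167519559256, q_19 = 16·468619239336203008351 + 11995400260530030433 = 7509903229639778164049 → 24396819632167519559256/7509903229639778164049

3/1
13/4
588/181
19417/5977
1069699/329278
1862989072/573470963
317801628215/97826663889
4466451612456/1374876721439
107512640327159/33094867978425
1617156056519841/497797896397814
2594442478504623391/798629175531821464
1522365696155218827895/468619239336203008351
24396819632167519559256/7509903229639778164049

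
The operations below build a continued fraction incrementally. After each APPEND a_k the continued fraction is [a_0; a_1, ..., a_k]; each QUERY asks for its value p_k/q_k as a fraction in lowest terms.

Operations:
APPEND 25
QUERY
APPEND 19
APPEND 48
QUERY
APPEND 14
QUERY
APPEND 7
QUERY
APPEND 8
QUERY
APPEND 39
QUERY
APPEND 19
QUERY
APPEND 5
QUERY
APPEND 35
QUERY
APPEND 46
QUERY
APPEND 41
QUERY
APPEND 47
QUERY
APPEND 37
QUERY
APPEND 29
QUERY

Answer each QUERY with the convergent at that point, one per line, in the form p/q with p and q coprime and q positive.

25/1
22873/913
320698/12801
2267759/90520
18462770/736961
722315789/28831999
13742462761/548544942
69434629594/2771556709
2443954498551/97553029757
112491341562940/4490210925531
4614588958579091/184196200976528
216998172394780217/8661711656822347
8033546967565447120/320667527503403367
233189860231792746697/9308020009255519990

APPEND 25: p_0 = 25·1 + 0 = 25, q_0 = 25·0 + 1 = 1 → 25/1
APPEND 19: p_1 = 19·25 + 1 = 476, q_1 = 19·1 + 0 = 19 → 476/19
APPEND 48: p_2 = 48·476 + 25 = 22873, q_2 = 48·19 + 1 = 913 → 22873/913
APPEND 14: p_3 = 14·22873 + 476 = 320698, q_3 = 14·913 + 19 = 12801 → 320698/12801
APPEND 7: p_4 = 7·320698 + 22873 = 2267759, q_4 = 7·12801 + 913 = 90520 → 2267759/90520
APPEND 8: p_5 = 8·2267759 + 320698 = 18462770, q_5 = 8·90520 + 12801 = 736961 → 18462770/736961
APPEND 39: p_6 = 39·18462770 + 2267759 = 722315789, q_6 = 39·736961 + 90520 = 28831999 → 722315789/28831999
APPEND 19: p_7 = 19·722315789 + 18462770 = 13742462761, q_7 = 19·28831999 + 736961 = 548544942 → 13742462761/548544942
APPEND 5: p_8 = 5·13742462761 + 722315789 = 69434629594, q_8 = 5·548544942 + 28831999 = 2771556709 → 69434629594/2771556709
APPEND 35: p_9 = 35·69434629594 + 13742462761 = 2443954498551, q_9 = 35·2771556709 + 548544942 = 97553029757 → 2443954498551/97553029757
APPEND 46: p_10 = 46·2443954498551 + 69434629594 = 112491341562940, q_10 = 46·97553029757 + 2771556709 = 4490210925531 → 112491341562940/4490210925531
APPEND 41: p_11 = 41·112491341562940 + 2443954498551 = 4614588958579091, q_11 = 41·4490210925531 + 97553029757 = 184196200976528 → 4614588958579091/184196200976528
APPEND 47: p_12 = 47·4614588958579091 + 112491341562940 = 216998172394780217, q_12 = 47·184196200976528 + 4490210925531 = 8661711656822347 → 216998172394780217/8661711656822347
APPEND 37: p_13 = 37·216998172394780217 + 4614588958579091 = 8033546967565447120, q_13 = 37·8661711656822347 + 184196200976528 = 320667527503403367 → 8033546967565447120/320667527503403367
APPEND 29: p_14 = 29·8033546967565447120 + 216998172394780217 = 233189860231792746697, q_14 = 29·320667527503403367 + 8661711656822347 = 9308020009255519990 → 233189860231792746697/9308020009255519990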